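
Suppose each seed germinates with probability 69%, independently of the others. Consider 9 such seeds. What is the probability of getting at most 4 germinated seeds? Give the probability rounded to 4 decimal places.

0.1115

X ~ Binomial(9, 0.69); P(X ≤ 4) = Σ C(9,k) p^k (1−p)^(9−k) over k:
  k=0: C(9,0)·0.69^0·0.31^9 = 0.000026
  k=1: C(9,1)·0.69^1·0.31^8 = 0.000530
  k=2: C(9,2)·0.69^2·0.31^7 = 0.004716
  k=3: C(9,3)·0.69^3·0.31^6 = 0.024490
  k=4: C(9,4)·0.69^4·0.31^5 = 0.081766
Total = 0.111529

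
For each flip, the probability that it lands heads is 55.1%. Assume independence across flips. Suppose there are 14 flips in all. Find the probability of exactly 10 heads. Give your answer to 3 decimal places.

0.105

X ~ Binomial(n=14, p=0.551).
P(X=10) = C(14,10) · p^10 · (1−p)^4
= 1001 · 0.0025794 · 0.040643 = 0.10494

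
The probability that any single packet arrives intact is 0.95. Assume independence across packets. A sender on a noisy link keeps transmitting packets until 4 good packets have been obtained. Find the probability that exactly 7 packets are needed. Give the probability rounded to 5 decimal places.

0.00204

Y = trial on which the fourth success occurs; negative binomial, r=4, p=0.95.
P(Y=7) = C(6,3) · p^4 · (1−p)^3
= 20 · 0.81451 · 0.000125 = 0.0020363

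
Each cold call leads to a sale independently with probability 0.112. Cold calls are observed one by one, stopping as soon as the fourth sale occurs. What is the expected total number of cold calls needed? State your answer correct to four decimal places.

Y = total cold calls until the fourth success; negative binomial with r=4, p=0.112.
E[Y] = r / p = 4 / 0.112 = 35.714286

35.7143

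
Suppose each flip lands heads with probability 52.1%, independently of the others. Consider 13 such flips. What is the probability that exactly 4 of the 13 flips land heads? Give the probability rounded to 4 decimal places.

X ~ Binomial(n=13, p=0.521).
P(X=4) = C(13,4) · p^4 · (1−p)^9
= 715 · 0.07368 · 0.0013275 = 0.069932

0.0699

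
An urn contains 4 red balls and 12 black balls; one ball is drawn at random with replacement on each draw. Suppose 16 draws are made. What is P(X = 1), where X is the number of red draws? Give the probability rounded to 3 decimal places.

X ~ Binomial(n=16, p=0.25).
P(X=1) = C(16,1) · p^1 · (1−p)^15
= 16 · 0.25 · 0.013363 = 0.05345

0.053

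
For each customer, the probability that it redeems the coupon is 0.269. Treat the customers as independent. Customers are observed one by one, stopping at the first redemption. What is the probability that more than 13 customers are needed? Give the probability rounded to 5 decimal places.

Y = number of customers to the first success; geometric, p = 0.269.
P(Y > 13) = P(first 13 all fail) = (1−p)^13 = 0.0170187

0.01702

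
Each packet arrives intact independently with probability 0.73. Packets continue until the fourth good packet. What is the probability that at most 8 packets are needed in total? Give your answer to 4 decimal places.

Finishing within 8 packets ⇔ at least 4 successes in the first 8. With X ~ Binomial(8, 0.73), P(Y ≤ 8) = 1 − P(X ≤ 3).
  k=0: C(8,0)·0.73^0·0.27^8 = 0.000028
  k=1: C(8,1)·0.73^1·0.27^7 = 0.000611
  k=2: C(8,2)·0.73^2·0.27^6 = 0.005781
  k=3: C(8,3)·0.73^3·0.27^5 = 0.031259
1 − 0.037679 = 0.962321

0.9623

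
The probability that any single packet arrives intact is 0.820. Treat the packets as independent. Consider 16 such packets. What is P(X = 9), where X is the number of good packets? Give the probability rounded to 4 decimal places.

0.0117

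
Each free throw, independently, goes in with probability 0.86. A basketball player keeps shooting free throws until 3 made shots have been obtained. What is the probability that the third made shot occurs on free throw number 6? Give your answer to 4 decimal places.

Y = trial on which the third success occurs; negative binomial, r=3, p=0.86.
P(Y=6) = C(5,2) · p^3 · (1−p)^3
= 10 · 0.63606 · 0.002744 = 0.017453

0.0175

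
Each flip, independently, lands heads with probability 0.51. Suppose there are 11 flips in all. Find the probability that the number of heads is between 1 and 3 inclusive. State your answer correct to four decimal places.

0.1005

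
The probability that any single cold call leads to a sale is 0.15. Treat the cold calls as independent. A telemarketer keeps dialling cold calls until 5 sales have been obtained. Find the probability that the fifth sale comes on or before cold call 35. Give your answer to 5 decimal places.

0.61925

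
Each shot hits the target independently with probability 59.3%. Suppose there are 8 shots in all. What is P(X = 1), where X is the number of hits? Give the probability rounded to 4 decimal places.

X ~ Binomial(n=8, p=0.593).
P(X=1) = C(8,1) · p^1 · (1−p)^7
= 8 · 0.593 · 0.00185 = 0.008776

0.0088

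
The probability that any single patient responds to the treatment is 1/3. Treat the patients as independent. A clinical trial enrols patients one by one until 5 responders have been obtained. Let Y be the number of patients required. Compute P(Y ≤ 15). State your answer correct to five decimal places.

0.59594

Finishing within 15 patients ⇔ at least 5 successes in the first 15. With X ~ Binomial(15, 0.333333), P(Y ≤ 15) = 1 − P(X ≤ 4).
  k=0: C(15,0)·0.333333^0·0.666667^15 = 0.0022837
  k=1: C(15,1)·0.333333^1·0.666667^14 = 0.0171274
  k=2: C(15,2)·0.333333^2·0.666667^13 = 0.0599460
  k=3: C(15,3)·0.333333^3·0.666667^12 = 0.1298831
  k=4: C(15,4)·0.333333^4·0.666667^11 = 0.1948246
1 − 0.4040648 = 0.5959352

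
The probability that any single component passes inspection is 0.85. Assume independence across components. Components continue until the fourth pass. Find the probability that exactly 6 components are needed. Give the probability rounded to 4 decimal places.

Y = trial on which the fourth success occurs; negative binomial, r=4, p=0.85.
P(Y=6) = C(5,3) · p^4 · (1−p)^2
= 10 · 0.52201 · 0.0225 = 0.117451

0.1175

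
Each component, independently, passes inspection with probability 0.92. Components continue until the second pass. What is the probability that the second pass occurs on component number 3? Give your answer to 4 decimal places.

0.1354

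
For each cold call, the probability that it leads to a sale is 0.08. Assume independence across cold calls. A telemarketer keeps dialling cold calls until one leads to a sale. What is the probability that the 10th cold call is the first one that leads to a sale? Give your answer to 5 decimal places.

Geometric (trials to first success), p = 0.08.
P(Y = 10) = (1−p)^9 · p = 0.47216 · 0.08 = 0.0377729

0.03777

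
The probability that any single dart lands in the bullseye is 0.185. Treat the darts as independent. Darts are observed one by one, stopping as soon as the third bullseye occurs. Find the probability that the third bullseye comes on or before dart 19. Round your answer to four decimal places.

0.7103

Finishing within 19 darts ⇔ at least 3 successes in the first 19. With X ~ Binomial(19, 0.185), P(Y ≤ 19) = 1 − P(X ≤ 2).
  k=0: C(19,0)·0.185^0·0.815^19 = 0.020511
  k=1: C(19,1)·0.185^1·0.815^18 = 0.088463
  k=2: C(19,2)·0.185^2·0.815^17 = 0.180725
1 − 0.289700 = 0.710300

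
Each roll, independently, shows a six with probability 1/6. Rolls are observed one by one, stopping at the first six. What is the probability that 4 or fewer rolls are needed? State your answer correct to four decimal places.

Y = number of rolls to the first success; geometric, p = 0.166667.
P(Y ≤ 4) = 1 − (1−p)^4 = 1 − 0.482253 = 0.517747

0.5177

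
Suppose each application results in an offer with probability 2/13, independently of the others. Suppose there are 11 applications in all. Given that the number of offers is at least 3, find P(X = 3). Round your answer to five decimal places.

X ~ Binomial(11, 0.153846). Want P(X=3 | X≥3) = P(X=3) / P(X≥3).
P(X=3) = C(11,3)·0.153846^3·0.846154^8 = 0.1578842
P(X≥3) = 1 − 0.1591999 − 0.3183997 − 0.2894543 = 0.2329462
Ratio = 0.1578842 / 0.2329462 = 0.6777710

0.67777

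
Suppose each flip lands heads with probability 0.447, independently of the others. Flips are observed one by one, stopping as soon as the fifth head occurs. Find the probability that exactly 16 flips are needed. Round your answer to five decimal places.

0.03603

Y = trial on which the fifth success occurs; negative binomial, r=5, p=0.447.
P(Y=16) = C(15,4) · p^5 · (1−p)^11
= 1365 · 0.017846 · 0.001479 = 0.0360285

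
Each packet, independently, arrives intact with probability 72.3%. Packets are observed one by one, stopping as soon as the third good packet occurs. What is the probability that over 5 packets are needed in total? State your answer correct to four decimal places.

Needing more than 5 packets ⇔ fewer than 3 successes in the first 5. With X ~ Binomial(5, 0.723), P(Y > 5) = P(X ≤ 2).
  k=0: C(5,0)·0.723^0·0.277^5 = 0.001631
  k=1: C(5,1)·0.723^1·0.277^4 = 0.021283
  k=2: C(5,2)·0.723^2·0.277^3 = 0.111100
P(X ≤ 2) = 0.134014

0.1340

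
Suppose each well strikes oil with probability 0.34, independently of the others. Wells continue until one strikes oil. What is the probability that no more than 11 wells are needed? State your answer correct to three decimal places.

0.990

Y = number of wells to the first success; geometric, p = 0.34.
P(Y ≤ 11) = 1 − (1−p)^11 = 1 − 0.01035 = 0.98965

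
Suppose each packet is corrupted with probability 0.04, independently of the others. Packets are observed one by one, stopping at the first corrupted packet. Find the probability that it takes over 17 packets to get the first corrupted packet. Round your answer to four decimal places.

Y = number of packets to the first success; geometric, p = 0.04.
P(Y > 17) = P(first 17 all fail) = (1−p)^17 = 0.499587

0.4996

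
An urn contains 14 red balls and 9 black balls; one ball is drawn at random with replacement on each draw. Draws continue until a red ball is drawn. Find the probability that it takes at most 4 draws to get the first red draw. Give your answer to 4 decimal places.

Y = number of draws to the first success; geometric, p = 0.608696.
P(Y ≤ 4) = 1 − (1−p)^4 = 1 − 0.023445 = 0.976555

0.9766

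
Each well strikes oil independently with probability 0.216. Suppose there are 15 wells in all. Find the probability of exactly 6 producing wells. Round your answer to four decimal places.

X ~ Binomial(n=15, p=0.216).
P(X=6) = C(15,6) · p^6 · (1−p)^9
= 5005 · 0.00010156 · 0.1119 = 0.056882

0.0569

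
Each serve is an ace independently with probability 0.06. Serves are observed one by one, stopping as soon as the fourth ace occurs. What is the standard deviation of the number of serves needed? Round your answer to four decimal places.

32.3179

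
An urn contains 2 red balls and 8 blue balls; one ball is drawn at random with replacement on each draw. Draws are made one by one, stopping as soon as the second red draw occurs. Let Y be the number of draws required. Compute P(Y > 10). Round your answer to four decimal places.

0.3758

Needing more than 10 draws ⇔ fewer than 2 successes in the first 10. With X ~ Binomial(10, 0.20), P(Y > 10) = P(X ≤ 1).
  k=0: C(10,0)·0.20^0·0.80^10 = 0.107374
  k=1: C(10,1)·0.20^1·0.80^9 = 0.268435
P(X ≤ 1) = 0.375810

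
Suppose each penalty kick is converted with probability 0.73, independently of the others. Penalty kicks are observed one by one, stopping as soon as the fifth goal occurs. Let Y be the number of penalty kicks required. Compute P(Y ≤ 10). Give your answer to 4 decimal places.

0.9713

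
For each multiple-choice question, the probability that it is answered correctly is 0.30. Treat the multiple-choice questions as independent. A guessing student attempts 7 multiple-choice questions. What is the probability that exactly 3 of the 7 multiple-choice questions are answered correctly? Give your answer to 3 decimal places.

X ~ Binomial(n=7, p=0.30).
P(X=3) = C(7,3) · p^3 · (1−p)^4
= 35 · 0.027 · 0.2401 = 0.22689

0.227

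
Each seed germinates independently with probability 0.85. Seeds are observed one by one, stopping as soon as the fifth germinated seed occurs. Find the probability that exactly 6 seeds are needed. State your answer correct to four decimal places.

Y = trial on which the fifth success occurs; negative binomial, r=5, p=0.85.
P(Y=6) = C(5,4) · p^5 · (1−p)^1
= 5 · 0.44371 · 0.15 = 0.332779

0.3328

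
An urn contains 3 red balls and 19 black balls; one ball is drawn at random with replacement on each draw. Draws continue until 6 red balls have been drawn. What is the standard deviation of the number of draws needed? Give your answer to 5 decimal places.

Y = total draws until the sixth success; negative binomial with r=6, p=0.136364.
SD(Y) = √[r(1−p)/p²] = √(278.6666667) = 16.6933120

16.69331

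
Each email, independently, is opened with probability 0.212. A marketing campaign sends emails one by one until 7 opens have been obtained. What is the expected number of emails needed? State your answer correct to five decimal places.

33.01887

Y = total emails until the seventh success; negative binomial with r=7, p=0.212.
E[Y] = r / p = 7 / 0.212 = 33.0188679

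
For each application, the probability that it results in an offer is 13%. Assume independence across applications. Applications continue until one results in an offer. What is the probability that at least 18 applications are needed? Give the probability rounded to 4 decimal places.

Y = number of applications to the first success; geometric, p = 0.13.
P(Y > 17) = P(first 17 all fail) = (1−p)^17 = 0.093719

0.0937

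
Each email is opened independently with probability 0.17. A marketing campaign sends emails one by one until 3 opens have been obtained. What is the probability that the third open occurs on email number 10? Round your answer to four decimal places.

0.0480

Y = trial on which the third success occurs; negative binomial, r=3, p=0.17.
P(Y=10) = C(9,2) · p^3 · (1−p)^7
= 36 · 0.004913 · 0.27136 = 0.047995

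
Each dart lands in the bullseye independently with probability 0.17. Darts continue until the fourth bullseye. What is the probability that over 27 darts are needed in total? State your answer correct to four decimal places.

Needing more than 27 darts ⇔ fewer than 4 successes in the first 27. With X ~ Binomial(27, 0.17), P(Y > 27) = P(X ≤ 3).
  k=0: C(27,0)·0.17^0·0.83^27 = 0.006533
  k=1: C(27,1)·0.17^1·0.83^26 = 0.036128
  k=2: C(27,2)·0.17^2·0.83^25 = 0.096196
  k=3: C(27,3)·0.17^3·0.83^24 = 0.164190
P(X ≤ 3) = 0.303047

0.3030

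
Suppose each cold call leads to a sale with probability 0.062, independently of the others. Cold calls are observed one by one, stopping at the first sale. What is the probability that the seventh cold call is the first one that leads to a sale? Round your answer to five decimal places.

0.04223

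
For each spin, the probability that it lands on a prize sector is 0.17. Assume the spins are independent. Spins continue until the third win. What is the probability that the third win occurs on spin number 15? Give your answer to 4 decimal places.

0.0478

Y = trial on which the third success occurs; negative binomial, r=3, p=0.17.
P(Y=15) = C(14,2) · p^3 · (1−p)^12
= 91 · 0.004913 · 0.10689 = 0.047789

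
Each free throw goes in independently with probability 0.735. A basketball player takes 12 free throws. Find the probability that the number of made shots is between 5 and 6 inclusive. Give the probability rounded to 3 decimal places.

X ~ Binomial(12, 0.735); P(5 ≤ X ≤ 6) = Σ C(12,k) p^k (1−p)^(12−k) over k:
  k=5: C(12,5)·0.735^5·0.265^7 = 0.01559
  k=6: C(12,6)·0.735^6·0.265^6 = 0.05045
Total = 0.06604

0.066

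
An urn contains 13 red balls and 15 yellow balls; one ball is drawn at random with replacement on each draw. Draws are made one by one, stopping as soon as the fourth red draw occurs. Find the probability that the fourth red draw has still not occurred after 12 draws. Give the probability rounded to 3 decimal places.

0.114

Needing more than 12 draws ⇔ fewer than 4 successes in the first 12. With X ~ Binomial(12, 0.464286), P(Y > 12) = P(X ≤ 3).
  k=0: C(12,0)·0.464286^0·0.535714^12 = 0.00056
  k=1: C(12,1)·0.464286^1·0.535714^11 = 0.00581
  k=2: C(12,2)·0.464286^2·0.535714^10 = 0.02770
  k=3: C(12,3)·0.464286^3·0.535714^9 = 0.08002
P(X ≤ 3) = 0.11408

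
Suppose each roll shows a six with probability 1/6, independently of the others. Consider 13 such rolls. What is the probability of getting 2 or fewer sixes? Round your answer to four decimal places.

0.6281

X ~ Binomial(13, 0.166667); P(X ≤ 2) = Σ C(13,k) p^k (1−p)^(13−k) over k:
  k=0: C(13,0)·0.166667^0·0.833333^13 = 0.093464
  k=1: C(13,1)·0.166667^1·0.833333^12 = 0.243006
  k=2: C(13,2)·0.166667^2·0.833333^11 = 0.291607
Total = 0.628077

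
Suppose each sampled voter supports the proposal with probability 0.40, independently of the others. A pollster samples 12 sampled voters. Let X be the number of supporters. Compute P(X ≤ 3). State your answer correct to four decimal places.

0.2253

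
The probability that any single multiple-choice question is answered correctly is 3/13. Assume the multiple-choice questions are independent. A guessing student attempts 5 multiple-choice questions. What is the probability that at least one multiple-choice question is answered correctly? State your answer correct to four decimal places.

0.7307

P(at least one) = 1 − P(none) = 1 − (1 − 0.230769)^5
= 1 − 0.269329 = 0.730671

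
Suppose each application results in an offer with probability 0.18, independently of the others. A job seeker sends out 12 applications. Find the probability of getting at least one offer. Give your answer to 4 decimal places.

0.9076

P(at least one) = 1 − P(none) = 1 − (1 − 0.18)^12
= 1 − 0.092420 = 0.907580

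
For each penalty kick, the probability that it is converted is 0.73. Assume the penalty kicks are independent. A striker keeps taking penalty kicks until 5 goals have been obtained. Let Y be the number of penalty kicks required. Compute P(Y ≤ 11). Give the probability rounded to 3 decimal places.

0.988

Finishing within 11 penalty kicks ⇔ at least 5 successes in the first 11. With X ~ Binomial(11, 0.73), P(Y ≤ 11) = 1 − P(X ≤ 4).
  k=0: C(11,0)·0.73^0·0.27^11 = 0.00000
  k=1: C(11,1)·0.73^1·0.27^10 = 0.00002
  k=2: C(11,2)·0.73^2·0.27^9 = 0.00022
  k=3: C(11,3)·0.73^3·0.27^8 = 0.00181
  k=4: C(11,4)·0.73^4·0.27^7 = 0.00980
1 − 0.01186 = 0.98814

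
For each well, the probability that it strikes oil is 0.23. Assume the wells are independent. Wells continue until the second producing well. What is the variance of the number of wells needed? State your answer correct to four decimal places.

Y = total wells until the second success; negative binomial with r=2, p=0.23.
Var(Y) = r(1−p)/p² = 2·0.77 / 0.23² = 29.111531

29.1115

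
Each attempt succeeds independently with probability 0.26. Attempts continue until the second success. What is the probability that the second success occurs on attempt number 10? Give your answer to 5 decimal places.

Y = trial on which the second success occurs; negative binomial, r=2, p=0.26.
P(Y=10) = C(9,1) · p^2 · (1−p)^8
= 9 · 0.0676 · 0.089919 = 0.0547070

0.05471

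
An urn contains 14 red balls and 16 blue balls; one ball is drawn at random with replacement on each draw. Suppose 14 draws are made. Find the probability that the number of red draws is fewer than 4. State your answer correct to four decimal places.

0.0492

X ~ Binomial(14, 0.466667); P(X ≤ 3) = Σ C(14,k) p^k (1−p)^(14−k) over k:
  k=0: C(14,0)·0.466667^0·0.533333^14 = 0.000151
  k=1: C(14,1)·0.466667^1·0.533333^13 = 0.001846
  k=2: C(14,2)·0.466667^2·0.533333^12 = 0.010496
  k=3: C(14,3)·0.466667^3·0.533333^11 = 0.036737
Total = 0.049230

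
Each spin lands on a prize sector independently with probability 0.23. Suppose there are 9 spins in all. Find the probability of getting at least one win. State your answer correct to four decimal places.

P(at least one) = 1 − P(none) = 1 − (1 − 0.23)^9
= 1 − 0.095152 = 0.904848

0.9048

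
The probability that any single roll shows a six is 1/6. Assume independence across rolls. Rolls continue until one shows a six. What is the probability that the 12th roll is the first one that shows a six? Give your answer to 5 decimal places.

0.02243

Geometric (trials to first success), p = 0.166667.
P(Y = 12) = (1−p)^11 · p = 0.13459 · 0.166667 = 0.0224313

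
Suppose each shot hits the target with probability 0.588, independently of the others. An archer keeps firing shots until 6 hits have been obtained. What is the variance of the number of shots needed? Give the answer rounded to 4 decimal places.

7.1498

Y = total shots until the sixth success; negative binomial with r=6, p=0.588.
Var(Y) = r(1−p)/p² = 6·0.412 / 0.588² = 7.149799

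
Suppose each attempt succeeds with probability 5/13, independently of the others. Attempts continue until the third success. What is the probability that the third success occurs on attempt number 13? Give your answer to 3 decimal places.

0.029

Y = trial on which the third success occurs; negative binomial, r=3, p=0.384615.
P(Y=13) = C(12,2) · p^3 · (1−p)^10
= 66 · 0.056896 · 0.0077887 = 0.02925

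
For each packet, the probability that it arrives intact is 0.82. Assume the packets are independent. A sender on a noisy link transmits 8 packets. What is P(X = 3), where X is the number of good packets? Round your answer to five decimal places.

0.00583

X ~ Binomial(n=8, p=0.82).
P(X=3) = C(8,3) · p^3 · (1−p)^5
= 56 · 0.55137 · 0.00018896 = 0.0058343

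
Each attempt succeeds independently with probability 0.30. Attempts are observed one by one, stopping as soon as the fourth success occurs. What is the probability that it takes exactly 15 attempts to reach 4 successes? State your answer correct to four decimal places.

Y = trial on which the fourth success occurs; negative binomial, r=4, p=0.30.
P(Y=15) = C(14,3) · p^4 · (1−p)^11
= 364 · 0.0081 · 0.019773 = 0.058300

0.0583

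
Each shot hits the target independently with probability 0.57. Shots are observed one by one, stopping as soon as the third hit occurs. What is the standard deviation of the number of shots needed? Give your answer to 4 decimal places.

1.9926

Y = total shots until the third success; negative binomial with r=3, p=0.57.
SD(Y) = √[r(1−p)/p²] = √(3.970452) = 1.992599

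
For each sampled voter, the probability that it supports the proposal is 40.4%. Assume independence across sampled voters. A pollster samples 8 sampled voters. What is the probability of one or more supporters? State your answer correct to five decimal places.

0.98408

P(at least one) = 1 − P(none) = 1 − (1 − 0.404)^8
= 1 − 0.0159210 = 0.9840790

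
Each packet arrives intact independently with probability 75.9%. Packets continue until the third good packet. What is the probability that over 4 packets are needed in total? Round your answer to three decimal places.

Needing more than 4 packets ⇔ fewer than 3 successes in the first 4. With X ~ Binomial(4, 0.759), P(Y > 4) = P(X ≤ 2).
  k=0: C(4,0)·0.759^0·0.241^4 = 0.00337
  k=1: C(4,1)·0.759^1·0.241^3 = 0.04250
  k=2: C(4,2)·0.759^2·0.241^2 = 0.20076
P(X ≤ 2) = 0.24663

0.247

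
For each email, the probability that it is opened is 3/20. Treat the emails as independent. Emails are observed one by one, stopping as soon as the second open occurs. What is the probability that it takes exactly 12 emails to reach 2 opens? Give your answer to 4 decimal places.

0.0487

Y = trial on which the second success occurs; negative binomial, r=2, p=0.15.
P(Y=12) = C(11,1) · p^2 · (1−p)^10
= 11 · 0.0225 · 0.19687 = 0.048726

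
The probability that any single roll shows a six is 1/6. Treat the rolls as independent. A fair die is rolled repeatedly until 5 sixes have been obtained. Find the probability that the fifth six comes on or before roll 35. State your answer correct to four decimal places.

0.7157

Finishing within 35 rolls ⇔ at least 5 successes in the first 35. With X ~ Binomial(35, 0.166667), P(Y ≤ 35) = 1 − P(X ≤ 4).
  k=0: C(35,0)·0.166667^0·0.833333^35 = 0.001693
  k=1: C(35,1)·0.166667^1·0.833333^34 = 0.011851
  k=2: C(35,2)·0.166667^2·0.833333^33 = 0.040293
  k=3: C(35,3)·0.166667^3·0.833333^32 = 0.088645
  k=4: C(35,4)·0.166667^4·0.833333^31 = 0.141833
1 − 0.284315 = 0.715685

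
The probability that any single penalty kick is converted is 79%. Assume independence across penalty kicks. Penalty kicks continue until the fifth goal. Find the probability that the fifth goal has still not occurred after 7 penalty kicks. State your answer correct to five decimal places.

0.16566

Needing more than 7 penalty kicks ⇔ fewer than 5 successes in the first 7. With X ~ Binomial(7, 0.79), P(Y > 7) = P(X ≤ 4).
  k=0: C(7,0)·0.79^0·0.21^7 = 0.0000180
  k=1: C(7,1)·0.79^1·0.21^6 = 0.0004743
  k=2: C(7,2)·0.79^2·0.21^5 = 0.0053527
  k=3: C(7,3)·0.79^3·0.21^4 = 0.0335604
  k=4: C(7,4)·0.79^4·0.21^3 = 0.1262508
P(X ≤ 4) = 0.1656562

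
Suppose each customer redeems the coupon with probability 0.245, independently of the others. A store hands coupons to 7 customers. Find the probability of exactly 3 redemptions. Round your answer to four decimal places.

0.1672

X ~ Binomial(n=7, p=0.245).
P(X=3) = C(7,3) · p^3 · (1−p)^4
= 35 · 0.014706 · 0.32493 = 0.167245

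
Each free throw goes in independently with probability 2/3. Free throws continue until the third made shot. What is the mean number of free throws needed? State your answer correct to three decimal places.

4.500

Y = total free throws until the third success; negative binomial with r=3, p=0.666667.
E[Y] = r / p = 3 / 0.666667 = 4.50000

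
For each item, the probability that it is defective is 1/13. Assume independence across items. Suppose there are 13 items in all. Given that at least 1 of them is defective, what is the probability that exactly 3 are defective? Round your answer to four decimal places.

X ~ Binomial(13, 0.076923). Want P(X=3 | X≥1) = P(X=3) / P(X≥1).
P(X=3) = C(13,3)·0.076923^3·0.923077^10 = 0.058468
P(X≥1) = 1 − 0.353258 = 0.646742
Ratio = 0.058468 / 0.646742 = 0.090403

0.0904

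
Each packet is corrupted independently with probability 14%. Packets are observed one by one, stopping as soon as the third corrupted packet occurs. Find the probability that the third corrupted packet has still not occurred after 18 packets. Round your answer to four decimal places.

0.5287

Needing more than 18 packets ⇔ fewer than 3 successes in the first 18. With X ~ Binomial(18, 0.14), P(Y > 18) = P(X ≤ 2).
  k=0: C(18,0)·0.14^0·0.86^18 = 0.066217
  k=1: C(18,1)·0.14^1·0.86^17 = 0.194032
  k=2: C(18,2)·0.14^2·0.86^16 = 0.268487
P(X ≤ 2) = 0.528736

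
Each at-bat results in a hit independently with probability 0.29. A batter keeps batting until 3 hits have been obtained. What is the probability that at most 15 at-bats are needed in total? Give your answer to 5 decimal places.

Finishing within 15 at-bats ⇔ at least 3 successes in the first 15. With X ~ Binomial(15, 0.29), P(Y ≤ 15) = 1 − P(X ≤ 2).
  k=0: C(15,0)·0.29^0·0.71^15 = 0.0058732
  k=1: C(15,1)·0.29^1·0.71^14 = 0.0359837
  k=2: C(15,2)·0.29^2·0.71^13 = 0.1028830
1 − 0.1447400 = 0.8552600

0.85526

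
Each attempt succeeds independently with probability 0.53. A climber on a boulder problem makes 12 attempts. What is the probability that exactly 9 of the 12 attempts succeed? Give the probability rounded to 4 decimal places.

0.0754

X ~ Binomial(n=12, p=0.53).
P(X=9) = C(12,9) · p^9 · (1−p)^3
= 220 · 0.0032998 · 0.10382 = 0.075370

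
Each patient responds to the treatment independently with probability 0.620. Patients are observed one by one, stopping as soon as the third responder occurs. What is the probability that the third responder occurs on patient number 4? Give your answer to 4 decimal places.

0.2717

Y = trial on which the third success occurs; negative binomial, r=3, p=0.62.
P(Y=4) = C(3,2) · p^3 · (1−p)^1
= 3 · 0.23833 · 0.38 = 0.271694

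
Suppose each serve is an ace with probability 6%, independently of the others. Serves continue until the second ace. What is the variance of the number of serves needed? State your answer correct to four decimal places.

Y = total serves until the second success; negative binomial with r=2, p=0.06.
Var(Y) = r(1−p)/p² = 2·0.94 / 0.06² = 522.222222

522.2222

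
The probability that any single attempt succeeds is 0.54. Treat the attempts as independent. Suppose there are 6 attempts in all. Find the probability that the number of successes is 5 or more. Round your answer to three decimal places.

X ~ Binomial(6, 0.54); P(X ≥ 5) = Σ C(6,k) p^k (1−p)^(6−k) over k:
  k=5: C(6,5)·0.54^5·0.46^1 = 0.12673
  k=6: C(6,6)·0.54^6·0.46^0 = 0.02479
Total = 0.15152

0.152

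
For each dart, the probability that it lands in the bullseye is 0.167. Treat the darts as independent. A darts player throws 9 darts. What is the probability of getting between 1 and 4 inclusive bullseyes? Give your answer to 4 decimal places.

0.7979

X ~ Binomial(9, 0.167); P(1 ≤ X ≤ 4) = Σ C(9,k) p^k (1−p)^(9−k) over k:
  k=1: C(9,1)·0.167^1·0.833^8 = 0.348433
  k=2: C(9,2)·0.167^2·0.833^7 = 0.279415
  k=3: C(9,3)·0.167^3·0.833^6 = 0.130707
  k=4: C(9,4)·0.167^4·0.833^5 = 0.039306
Total = 0.797861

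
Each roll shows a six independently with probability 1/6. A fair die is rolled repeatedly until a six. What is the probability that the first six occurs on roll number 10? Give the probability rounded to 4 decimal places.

0.0323

Geometric (trials to first success), p = 0.166667.
P(Y = 10) = (1−p)^9 · p = 0.19381 · 0.166667 = 0.032301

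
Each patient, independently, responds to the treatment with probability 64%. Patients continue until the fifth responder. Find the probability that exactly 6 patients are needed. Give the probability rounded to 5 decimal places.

Y = trial on which the fifth success occurs; negative binomial, r=5, p=0.64.
P(Y=6) = C(5,4) · p^5 · (1−p)^1
= 5 · 0.10737 · 0.36 = 0.1932735

0.19327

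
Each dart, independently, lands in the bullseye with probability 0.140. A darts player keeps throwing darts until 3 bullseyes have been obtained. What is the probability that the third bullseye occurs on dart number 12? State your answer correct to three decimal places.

0.039

Y = trial on which the third success occurs; negative binomial, r=3, p=0.14.
P(Y=12) = C(11,2) · p^3 · (1−p)^9
= 55 · 0.002744 · 0.25733 = 0.03884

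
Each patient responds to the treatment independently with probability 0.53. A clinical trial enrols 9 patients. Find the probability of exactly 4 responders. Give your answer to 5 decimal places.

0.22801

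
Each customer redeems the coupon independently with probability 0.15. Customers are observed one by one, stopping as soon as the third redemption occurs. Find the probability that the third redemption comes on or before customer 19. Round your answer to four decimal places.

0.5587

Finishing within 19 customers ⇔ at least 3 successes in the first 19. With X ~ Binomial(19, 0.15), P(Y ≤ 19) = 1 − P(X ≤ 2).
  k=0: C(19,0)·0.15^0·0.85^19 = 0.045599
  k=1: C(19,1)·0.15^1·0.85^18 = 0.152892
  k=2: C(19,2)·0.15^2·0.85^17 = 0.242829
1 − 0.441321 = 0.558679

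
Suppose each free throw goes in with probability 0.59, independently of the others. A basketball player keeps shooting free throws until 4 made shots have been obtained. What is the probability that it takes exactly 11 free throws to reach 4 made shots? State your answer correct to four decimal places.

0.0283

Y = trial on which the fourth success occurs; negative binomial, r=4, p=0.59.
P(Y=11) = C(10,3) · p^4 · (1−p)^7
= 120 · 0.12117 · 0.0019475 = 0.028319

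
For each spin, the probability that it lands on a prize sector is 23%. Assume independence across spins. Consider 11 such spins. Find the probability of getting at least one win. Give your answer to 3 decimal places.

P(at least one) = 1 − P(none) = 1 − (1 − 0.23)^11
= 1 − 0.05642 = 0.94358

0.944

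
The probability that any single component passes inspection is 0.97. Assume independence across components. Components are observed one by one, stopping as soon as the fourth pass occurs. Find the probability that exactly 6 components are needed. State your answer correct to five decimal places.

Y = trial on which the fourth success occurs; negative binomial, r=4, p=0.97.
P(Y=6) = C(5,3) · p^4 · (1−p)^2
= 10 · 0.88529 · 0.0009 = 0.0079676

0.00797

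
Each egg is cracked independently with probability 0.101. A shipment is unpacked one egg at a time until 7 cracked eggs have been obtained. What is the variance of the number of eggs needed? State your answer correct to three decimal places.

Y = total eggs until the seventh success; negative binomial with r=7, p=0.101.
Var(Y) = r(1−p)/p² = 7·0.899 / 0.101² = 616.90030

616.900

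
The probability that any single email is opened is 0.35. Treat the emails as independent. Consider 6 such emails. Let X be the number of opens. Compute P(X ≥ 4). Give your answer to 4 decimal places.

X ~ Binomial(6, 0.35); P(X ≥ 4) = Σ C(6,k) p^k (1−p)^(6−k) over k:
  k=4: C(6,4)·0.35^4·0.65^2 = 0.095102
  k=5: C(6,5)·0.35^5·0.65^1 = 0.020484
  k=6: C(6,6)·0.35^6·0.65^0 = 0.001838
Total = 0.117424

0.1174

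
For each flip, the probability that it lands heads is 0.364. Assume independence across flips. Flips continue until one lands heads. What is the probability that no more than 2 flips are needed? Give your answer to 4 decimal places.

Y = number of flips to the first success; geometric, p = 0.364.
P(Y ≤ 2) = 1 − (1−p)^2 = 1 − 0.404496 = 0.595504

0.5955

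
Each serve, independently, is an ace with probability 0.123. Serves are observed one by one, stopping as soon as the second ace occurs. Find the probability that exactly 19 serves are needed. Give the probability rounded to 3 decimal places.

0.029

Y = trial on which the second success occurs; negative binomial, r=2, p=0.123.
P(Y=19) = C(18,1) · p^2 · (1−p)^17
= 18 · 0.015129 · 0.1074 = 0.02925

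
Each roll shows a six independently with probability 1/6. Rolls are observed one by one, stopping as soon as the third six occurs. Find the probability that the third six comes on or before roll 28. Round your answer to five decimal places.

0.86824

Finishing within 28 rolls ⇔ at least 3 successes in the first 28. With X ~ Binomial(28, 0.166667), P(Y ≤ 28) = 1 − P(X ≤ 2).
  k=0: C(28,0)·0.166667^0·0.833333^28 = 0.0060663
  k=1: C(28,1)·0.166667^1·0.833333^27 = 0.0339714
  k=2: C(28,2)·0.166667^2·0.833333^26 = 0.0917227
1 − 0.1317604 = 0.8682396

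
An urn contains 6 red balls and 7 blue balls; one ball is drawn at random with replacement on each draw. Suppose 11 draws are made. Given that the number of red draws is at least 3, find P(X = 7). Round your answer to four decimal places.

0.1311

X ~ Binomial(11, 0.461538). Want P(X=7 | X≥3) = P(X=7) / P(X≥3).
P(X=7) = C(11,7)·0.461538^7·0.538462^4 = 0.123762
P(X≥3) = 1 − 0.001103 − 0.010403 − 0.044583 = 0.943911
Ratio = 0.123762 / 0.943911 = 0.131116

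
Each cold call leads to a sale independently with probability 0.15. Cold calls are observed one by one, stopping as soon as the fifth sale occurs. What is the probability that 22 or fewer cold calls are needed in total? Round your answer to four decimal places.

Finishing within 22 cold calls ⇔ at least 5 successes in the first 22. With X ~ Binomial(22, 0.15), P(Y ≤ 22) = 1 − P(X ≤ 4).
  k=0: C(22,0)·0.15^0·0.85^22 = 0.028004
  k=1: C(22,1)·0.15^1·0.85^21 = 0.108720
  k=2: C(22,2)·0.15^2·0.85^20 = 0.201453
  k=3: C(22,3)·0.15^3·0.85^19 = 0.237003
  k=4: C(22,4)·0.15^4·0.85^18 = 0.198664
1 − 0.773844 = 0.226156

0.2262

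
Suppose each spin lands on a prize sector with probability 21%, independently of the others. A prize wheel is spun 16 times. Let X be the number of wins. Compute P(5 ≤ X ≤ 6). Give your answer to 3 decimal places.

X ~ Binomial(16, 0.21); P(5 ≤ X ≤ 6) = Σ C(16,k) p^k (1−p)^(16−k) over k:
  k=5: C(16,5)·0.21^5·0.79^11 = 0.13344
  k=6: C(16,6)·0.21^6·0.79^10 = 0.06503
Total = 0.19847

0.198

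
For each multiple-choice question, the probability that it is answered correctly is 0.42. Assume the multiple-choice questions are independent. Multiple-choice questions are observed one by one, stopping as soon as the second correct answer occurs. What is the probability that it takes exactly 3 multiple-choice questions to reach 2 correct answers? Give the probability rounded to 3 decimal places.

0.205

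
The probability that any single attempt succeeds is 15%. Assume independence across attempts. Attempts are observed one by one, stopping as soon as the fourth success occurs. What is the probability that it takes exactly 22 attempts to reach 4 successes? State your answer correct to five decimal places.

Y = trial on which the fourth success occurs; negative binomial, r=4, p=0.15.
P(Y=22) = C(21,3) · p^4 · (1−p)^18
= 1330 · 0.00050625 · 0.053646 = 0.0361208

0.03612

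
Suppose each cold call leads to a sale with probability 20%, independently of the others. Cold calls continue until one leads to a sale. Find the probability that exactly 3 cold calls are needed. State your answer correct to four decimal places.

Geometric (trials to first success), p = 0.20.
P(Y = 3) = (1−p)^2 · p = 0.64 · 0.20 = 0.128000

0.1280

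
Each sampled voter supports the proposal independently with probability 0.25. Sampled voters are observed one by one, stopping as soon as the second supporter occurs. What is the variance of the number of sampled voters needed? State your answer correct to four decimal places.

24.0000

Y = total sampled voters until the second success; negative binomial with r=2, p=0.25.
Var(Y) = r(1−p)/p² = 2·0.75 / 0.25² = 24.000000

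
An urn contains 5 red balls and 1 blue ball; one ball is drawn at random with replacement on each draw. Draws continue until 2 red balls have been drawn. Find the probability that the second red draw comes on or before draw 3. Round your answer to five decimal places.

Finishing within 3 draws ⇔ at least 2 successes in the first 3. With X ~ Binomial(3, 0.833333), P(Y ≤ 3) = 1 − P(X ≤ 1).
  k=0: C(3,0)·0.833333^0·0.166667^3 = 0.0046296
  k=1: C(3,1)·0.833333^1·0.166667^2 = 0.0694444
1 − 0.0740741 = 0.9259259

0.92593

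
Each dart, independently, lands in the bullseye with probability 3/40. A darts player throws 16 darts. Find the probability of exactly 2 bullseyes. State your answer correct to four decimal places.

X ~ Binomial(n=16, p=0.075).
P(X=2) = C(16,2) · p^2 · (1−p)^14
= 120 · 0.005625 · 0.33573 = 0.226615

0.2266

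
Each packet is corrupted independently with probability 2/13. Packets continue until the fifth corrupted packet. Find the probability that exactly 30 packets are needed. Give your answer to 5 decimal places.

0.03143

Y = trial on which the fifth success occurs; negative binomial, r=5, p=0.153846.
P(Y=30) = C(29,4) · p^5 · (1−p)^25
= 23751 · 8.6185e-05 · 0.015354 = 0.0314303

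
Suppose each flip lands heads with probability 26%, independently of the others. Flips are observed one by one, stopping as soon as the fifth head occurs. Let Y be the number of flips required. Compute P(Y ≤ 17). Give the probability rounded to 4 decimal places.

Finishing within 17 flips ⇔ at least 5 successes in the first 17. With X ~ Binomial(17, 0.26), P(Y ≤ 17) = 1 − P(X ≤ 4).
  k=0: C(17,0)·0.26^0·0.74^17 = 0.005983
  k=1: C(17,1)·0.26^1·0.74^16 = 0.035738
  k=2: C(17,2)·0.26^2·0.74^15 = 0.100453
  k=3: C(17,3)·0.26^3·0.74^14 = 0.176471
  k=4: C(17,4)·0.26^4·0.74^13 = 0.217011
1 − 0.535656 = 0.464344

0.4643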